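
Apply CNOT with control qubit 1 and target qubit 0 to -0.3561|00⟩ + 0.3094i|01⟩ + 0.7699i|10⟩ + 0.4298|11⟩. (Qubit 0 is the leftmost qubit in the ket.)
-0.3561|00⟩ + 0.4298|01⟩ + 0.7699i|10⟩ + 0.3094i|11⟩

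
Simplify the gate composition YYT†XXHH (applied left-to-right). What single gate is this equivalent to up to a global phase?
T†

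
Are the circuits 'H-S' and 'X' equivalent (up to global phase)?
No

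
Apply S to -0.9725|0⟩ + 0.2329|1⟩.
-0.9725|0⟩ + 0.2329i|1⟩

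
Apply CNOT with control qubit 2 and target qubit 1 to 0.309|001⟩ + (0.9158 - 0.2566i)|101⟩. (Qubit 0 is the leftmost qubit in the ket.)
0.309|011⟩ + (0.9158 - 0.2566i)|111⟩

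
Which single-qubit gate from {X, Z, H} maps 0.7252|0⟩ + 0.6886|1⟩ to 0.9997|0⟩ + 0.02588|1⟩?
H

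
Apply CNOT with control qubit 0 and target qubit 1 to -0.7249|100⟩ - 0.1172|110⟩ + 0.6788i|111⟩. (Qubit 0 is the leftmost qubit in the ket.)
-0.1172|100⟩ + 0.6788i|101⟩ - 0.7249|110⟩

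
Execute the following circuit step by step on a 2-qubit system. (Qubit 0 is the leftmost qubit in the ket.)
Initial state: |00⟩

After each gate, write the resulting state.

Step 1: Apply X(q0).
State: |10⟩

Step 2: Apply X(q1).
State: |11⟩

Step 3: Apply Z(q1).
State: -|11⟩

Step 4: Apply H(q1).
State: -1/√2|10⟩ + 1/√2|11⟩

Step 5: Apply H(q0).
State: -1/2|00⟩ + 1/2|01⟩ + 1/2|10⟩ - 1/2|11⟩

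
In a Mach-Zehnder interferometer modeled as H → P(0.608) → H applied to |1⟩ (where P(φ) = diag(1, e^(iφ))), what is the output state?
(0.0896 - 0.2856i)|0⟩ + (0.9104 + 0.2856i)|1⟩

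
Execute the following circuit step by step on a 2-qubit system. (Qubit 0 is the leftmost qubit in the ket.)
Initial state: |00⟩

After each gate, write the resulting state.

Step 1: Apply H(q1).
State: 1/√2|00⟩ + 1/√2|01⟩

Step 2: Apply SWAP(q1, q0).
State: 1/√2|00⟩ + 1/√2|10⟩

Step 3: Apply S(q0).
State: 1/√2|00⟩ + (1/√2)i|10⟩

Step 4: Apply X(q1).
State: 1/√2|01⟩ + (1/√2)i|11⟩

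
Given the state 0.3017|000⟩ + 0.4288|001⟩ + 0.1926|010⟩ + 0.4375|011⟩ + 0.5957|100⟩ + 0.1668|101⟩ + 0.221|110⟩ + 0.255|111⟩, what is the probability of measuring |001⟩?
0.1839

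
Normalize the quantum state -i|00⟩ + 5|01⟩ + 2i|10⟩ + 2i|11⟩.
-0.1715i|00⟩ + 0.8575|01⟩ + 0.343i|10⟩ + 0.343i|11⟩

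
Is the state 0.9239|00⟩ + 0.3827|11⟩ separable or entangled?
Entangled

Writing the state as a|00⟩ + b|01⟩ + c|10⟩ + d|11⟩, it is a product state iff ad − bc = 0.
Here (a, b, c, d) = (0.9239, 0, 0, 0.3827): ad − bc = (0.9239)(0.3827) − (0)(0) = 0.3536 ≠ 0, so the state is entangled.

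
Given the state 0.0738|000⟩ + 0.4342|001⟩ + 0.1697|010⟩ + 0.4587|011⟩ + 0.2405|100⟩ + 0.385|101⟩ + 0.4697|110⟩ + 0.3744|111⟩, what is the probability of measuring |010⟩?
0.0288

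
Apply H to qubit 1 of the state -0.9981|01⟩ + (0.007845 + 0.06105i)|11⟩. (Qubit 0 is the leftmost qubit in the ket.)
-0.7058|00⟩ + 0.7058|01⟩ + (0.005547 + 0.04317i)|10⟩ + (-0.005547 - 0.04317i)|11⟩

H on qubit 1 mixes each pair of kets that differ only in qubit 1: amplitudes (a, b) of (|…0…⟩, |…1…⟩) become ((a + b)/√2, (a − b)/√2). Kets absent from the input have amplitude 0.
(|00⟩, |01⟩): (a, b) = (0, -0.9981) → (-0.7058, 0.7058)
(|10⟩, |11⟩): (a, b) = (0, (0.007845 + 0.06105i)) → ((0.005547 + 0.04317i), (-0.005547 - 0.04317i))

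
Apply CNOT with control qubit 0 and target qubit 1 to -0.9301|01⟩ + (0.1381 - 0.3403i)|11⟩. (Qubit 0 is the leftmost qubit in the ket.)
-0.9301|01⟩ + (0.1381 - 0.3403i)|10⟩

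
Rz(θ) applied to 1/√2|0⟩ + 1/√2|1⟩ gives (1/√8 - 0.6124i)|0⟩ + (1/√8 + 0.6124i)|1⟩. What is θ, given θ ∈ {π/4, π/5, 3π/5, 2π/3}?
2π/3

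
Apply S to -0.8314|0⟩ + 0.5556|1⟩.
-0.8314|0⟩ + 0.5556i|1⟩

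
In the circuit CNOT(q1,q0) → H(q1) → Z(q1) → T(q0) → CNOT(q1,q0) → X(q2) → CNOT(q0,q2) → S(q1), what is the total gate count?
8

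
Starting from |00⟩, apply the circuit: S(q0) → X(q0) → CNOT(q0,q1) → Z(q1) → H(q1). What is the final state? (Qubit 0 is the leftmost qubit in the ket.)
-1/√2|10⟩ + 1/√2|11⟩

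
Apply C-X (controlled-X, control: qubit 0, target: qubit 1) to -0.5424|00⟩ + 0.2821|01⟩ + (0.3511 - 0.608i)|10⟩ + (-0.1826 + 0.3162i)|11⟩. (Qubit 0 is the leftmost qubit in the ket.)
-0.5424|00⟩ + 0.2821|01⟩ + (-0.1826 + 0.3162i)|10⟩ + (0.3511 - 0.608i)|11⟩

C-X leaves the control-|0⟩ kets |00⟩, |01⟩ unchanged and applies X to qubit 1 on the control-|1⟩ pair (|10⟩, |11⟩).
X = [[0, 1], [1, 0]].
With a = amp(|10⟩) = (0.3511 - 0.608i) and b = amp(|11⟩) = (-0.1826 + 0.3162i):
new amp(|10⟩) = (1)·b = (-0.1826 + 0.3162i)
new amp(|11⟩) = (1)·a = (0.3511 - 0.608i)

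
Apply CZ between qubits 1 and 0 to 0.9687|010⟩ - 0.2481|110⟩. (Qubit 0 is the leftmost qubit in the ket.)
0.9687|010⟩ + 0.2481|110⟩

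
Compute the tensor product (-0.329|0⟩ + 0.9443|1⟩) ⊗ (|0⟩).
-0.329|00⟩ + 0.9443|10⟩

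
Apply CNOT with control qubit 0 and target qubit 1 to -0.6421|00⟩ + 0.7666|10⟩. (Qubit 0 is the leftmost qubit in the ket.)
-0.6421|00⟩ + 0.7666|11⟩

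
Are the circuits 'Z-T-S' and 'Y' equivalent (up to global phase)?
No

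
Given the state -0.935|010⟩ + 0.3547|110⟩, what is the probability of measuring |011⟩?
0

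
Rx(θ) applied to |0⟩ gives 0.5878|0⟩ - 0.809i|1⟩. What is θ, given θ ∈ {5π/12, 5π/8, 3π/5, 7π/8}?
3π/5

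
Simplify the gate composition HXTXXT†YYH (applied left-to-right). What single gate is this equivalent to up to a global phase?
Z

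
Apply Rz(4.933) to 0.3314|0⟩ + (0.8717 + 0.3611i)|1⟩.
(-0.2587 - 0.2071i)|0⟩ + (-0.9062 + 0.2629i)|1⟩

Rz(4.933) = [[e^(−iθ/2), 0], [0, e^(iθ/2)]] with e^(±iθ/2) = cos(θ/2) ± i·sin(θ/2); θ = 4.933, cos(θ/2) ≈ -0.780649, sin(θ/2) ≈ 0.62497.
With a = amp(|0⟩) = 0.3314 and b = amp(|1⟩) = (0.8717 + 0.3611i):
new amp(|0⟩) = (-0.780649 - 0.62497i)·a = (-0.2587 - 0.2071i)
new amp(|1⟩) = (-0.780649 + 0.62497i)·b = (-0.9062 + 0.2629i)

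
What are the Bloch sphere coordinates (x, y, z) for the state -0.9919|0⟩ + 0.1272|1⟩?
(-0.2523, 0, 0.9677)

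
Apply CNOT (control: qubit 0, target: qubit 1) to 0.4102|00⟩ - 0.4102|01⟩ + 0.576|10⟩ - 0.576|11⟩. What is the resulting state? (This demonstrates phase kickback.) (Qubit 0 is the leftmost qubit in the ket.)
0.4102|00⟩ - 0.4102|01⟩ - 0.576|10⟩ + 0.576|11⟩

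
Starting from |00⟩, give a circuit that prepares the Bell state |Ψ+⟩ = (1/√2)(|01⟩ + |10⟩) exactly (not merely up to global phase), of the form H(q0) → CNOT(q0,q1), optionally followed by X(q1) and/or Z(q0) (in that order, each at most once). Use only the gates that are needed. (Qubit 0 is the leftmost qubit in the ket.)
H(q0) → CNOT(q0,q1) → X(q1)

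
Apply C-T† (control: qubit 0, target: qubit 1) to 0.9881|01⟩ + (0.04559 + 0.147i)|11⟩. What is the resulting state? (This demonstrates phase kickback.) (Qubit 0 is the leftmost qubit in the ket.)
0.9881|01⟩ + (0.1362 + 0.07171i)|11⟩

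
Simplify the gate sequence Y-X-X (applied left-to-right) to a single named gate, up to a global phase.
Y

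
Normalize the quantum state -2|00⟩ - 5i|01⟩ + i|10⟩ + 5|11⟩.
-0.2697|00⟩ - 0.6742i|01⟩ + 0.1348i|10⟩ + 0.6742|11⟩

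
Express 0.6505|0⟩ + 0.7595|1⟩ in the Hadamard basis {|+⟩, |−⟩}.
0.997|+⟩ - 0.07707|−⟩

With |ψ⟩ = α|0⟩ + β|1⟩, the Hadamard-basis coefficients are ⟨+|ψ⟩ = (α + β)/√2 and ⟨−|ψ⟩ = (α − β)/√2.
Here α = 0.6505, β = 0.7595: (α + β)/√2 = 0.997, (α − β)/√2 = -0.07707.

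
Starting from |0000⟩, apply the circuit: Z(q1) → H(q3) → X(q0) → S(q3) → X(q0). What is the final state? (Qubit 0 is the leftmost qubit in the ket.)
1/√2|0000⟩ + (1/√2)i|0001⟩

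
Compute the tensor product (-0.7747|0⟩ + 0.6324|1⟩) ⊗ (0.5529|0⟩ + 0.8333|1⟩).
-0.4283|00⟩ - 0.6456|01⟩ + 0.3497|10⟩ + 0.527|11⟩

amp(|b₁b₂…⟩) = product of the factor amplitudes for bits b₁, b₂, …; only kets whose every factor amplitude is nonzero survive.
|00⟩: (-0.7747)(0.5529) = -0.4283
|01⟩: (-0.7747)(0.8333) = -0.6456
|10⟩: (0.6324)(0.5529) = 0.3497
|11⟩: (0.6324)(0.8333) = 0.527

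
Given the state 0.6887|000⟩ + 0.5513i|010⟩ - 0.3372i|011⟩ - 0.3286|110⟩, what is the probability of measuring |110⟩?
0.108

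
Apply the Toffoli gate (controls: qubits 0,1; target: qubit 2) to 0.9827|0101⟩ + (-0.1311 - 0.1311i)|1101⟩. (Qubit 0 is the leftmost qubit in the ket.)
0.9827|0101⟩ + (-0.1311 - 0.1311i)|1111⟩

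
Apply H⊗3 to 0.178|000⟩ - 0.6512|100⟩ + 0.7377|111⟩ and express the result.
0.09351|000⟩ - 0.4281|001⟩ - 0.4281|010⟩ + 0.09351|011⟩ + 0.03235|100⟩ + 0.554|101⟩ + 0.554|110⟩ + 0.03235|111⟩

H⊗3 gives amp(|y⟩) = (1/2√2) Σ_x (−1)^(x·y) amp(|x⟩), where x·y is the number of positions in which both x and y have a 1.
|000⟩: (0.178 - 0.6512 + 0.7377)/(2√2) = 0.09351
|001⟩: (0.178 - 0.6512 - 0.7377)/(2√2) = -0.4281
|010⟩: (0.178 - 0.6512 - 0.7377)/(2√2) = -0.4281
|011⟩: (0.178 - 0.6512 + 0.7377)/(2√2) = 0.09351
|100⟩: (0.178 + 0.6512 - 0.7377)/(2√2) = 0.03235
|101⟩: (0.178 + 0.6512 + 0.7377)/(2√2) = 0.554
|110⟩: (0.178 + 0.6512 + 0.7377)/(2√2) = 0.554
|111⟩: (0.178 + 0.6512 - 0.7377)/(2√2) = 0.03235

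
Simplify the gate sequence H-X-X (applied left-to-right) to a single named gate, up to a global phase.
H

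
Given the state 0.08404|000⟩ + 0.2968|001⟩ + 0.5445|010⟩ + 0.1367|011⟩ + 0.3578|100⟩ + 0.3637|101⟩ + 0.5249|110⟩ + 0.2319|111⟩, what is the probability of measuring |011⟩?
0.01869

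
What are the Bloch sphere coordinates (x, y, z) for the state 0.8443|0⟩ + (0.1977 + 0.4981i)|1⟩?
(0.3338, 0.8411, 0.4257)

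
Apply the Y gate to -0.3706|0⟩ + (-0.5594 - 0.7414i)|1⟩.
(-0.7414 + 0.5594i)|0⟩ - 0.3706i|1⟩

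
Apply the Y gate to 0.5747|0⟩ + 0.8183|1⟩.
-0.8183i|0⟩ + 0.5747i|1⟩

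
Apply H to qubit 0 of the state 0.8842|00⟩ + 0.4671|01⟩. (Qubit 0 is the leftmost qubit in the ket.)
0.6252|00⟩ + 0.3303|01⟩ + 0.6252|10⟩ + 0.3303|11⟩

H on qubit 0 mixes each pair of kets that differ only in qubit 0: amplitudes (a, b) of (|…0…⟩, |…1…⟩) become ((a + b)/√2, (a − b)/√2). Kets absent from the input have amplitude 0.
(|00⟩, |10⟩): (a, b) = (0.8842, 0) → (0.6252, 0.6252)
(|01⟩, |11⟩): (a, b) = (0.4671, 0) → (0.3303, 0.3303)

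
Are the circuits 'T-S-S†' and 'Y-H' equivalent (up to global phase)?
No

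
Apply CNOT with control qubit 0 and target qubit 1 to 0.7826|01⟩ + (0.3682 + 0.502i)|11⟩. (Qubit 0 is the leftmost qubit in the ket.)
0.7826|01⟩ + (0.3682 + 0.502i)|10⟩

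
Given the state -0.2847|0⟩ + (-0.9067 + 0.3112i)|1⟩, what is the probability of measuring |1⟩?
0.919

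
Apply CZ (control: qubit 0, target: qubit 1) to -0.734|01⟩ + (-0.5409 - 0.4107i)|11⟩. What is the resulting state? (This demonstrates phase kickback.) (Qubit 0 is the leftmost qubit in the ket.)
-0.734|01⟩ + (0.5409 + 0.4107i)|11⟩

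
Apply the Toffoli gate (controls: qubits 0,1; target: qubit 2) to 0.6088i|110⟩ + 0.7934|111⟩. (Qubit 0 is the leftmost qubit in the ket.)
0.7934|110⟩ + 0.6088i|111⟩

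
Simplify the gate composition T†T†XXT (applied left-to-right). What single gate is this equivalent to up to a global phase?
T†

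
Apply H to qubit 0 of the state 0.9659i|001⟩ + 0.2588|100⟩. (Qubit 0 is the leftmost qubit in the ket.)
0.183|000⟩ + 0.683i|001⟩ - 0.183|100⟩ + 0.683i|101⟩

H on qubit 0 mixes each pair of kets that differ only in qubit 0: amplitudes (a, b) of (|…0…⟩, |…1…⟩) become ((a + b)/√2, (a − b)/√2). Kets absent from the input have amplitude 0.
(|000⟩, |100⟩): (a, b) = (0, 0.2588) → (0.183, -0.183)
(|001⟩, |101⟩): (a, b) = (0.9659i, 0) → (0.683i, 0.683i)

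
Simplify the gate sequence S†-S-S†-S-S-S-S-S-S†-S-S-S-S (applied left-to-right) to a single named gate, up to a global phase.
S†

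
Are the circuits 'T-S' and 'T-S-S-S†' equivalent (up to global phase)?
Yes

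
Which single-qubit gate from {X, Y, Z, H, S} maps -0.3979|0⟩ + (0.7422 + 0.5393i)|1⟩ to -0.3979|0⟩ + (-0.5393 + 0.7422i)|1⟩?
S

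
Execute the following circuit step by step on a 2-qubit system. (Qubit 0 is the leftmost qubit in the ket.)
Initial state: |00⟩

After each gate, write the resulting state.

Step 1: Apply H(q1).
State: 1/√2|00⟩ + 1/√2|01⟩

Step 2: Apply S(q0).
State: 1/√2|00⟩ + 1/√2|01⟩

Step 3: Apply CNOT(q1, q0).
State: 1/√2|00⟩ + 1/√2|11⟩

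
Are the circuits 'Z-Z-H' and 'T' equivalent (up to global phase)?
No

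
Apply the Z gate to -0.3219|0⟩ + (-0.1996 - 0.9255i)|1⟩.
-0.3219|0⟩ + (0.1996 + 0.9255i)|1⟩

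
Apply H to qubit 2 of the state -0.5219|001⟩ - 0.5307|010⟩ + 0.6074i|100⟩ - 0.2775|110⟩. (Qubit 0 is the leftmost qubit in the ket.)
-0.369|000⟩ + 0.369|001⟩ - 0.3753|010⟩ - 0.3753|011⟩ + 0.4295i|100⟩ + 0.4295i|101⟩ - 0.1962|110⟩ - 0.1962|111⟩

H on qubit 2 mixes each pair of kets that differ only in qubit 2: amplitudes (a, b) of (|…0…⟩, |…1…⟩) become ((a + b)/√2, (a − b)/√2). Kets absent from the input have amplitude 0.
(|000⟩, |001⟩): (a, b) = (0, -0.5219) → (-0.369, 0.369)
(|010⟩, |011⟩): (a, b) = (-0.5307, 0) → (-0.3753, -0.3753)
(|100⟩, |101⟩): (a, b) = (0.6074i, 0) → (0.4295i, 0.4295i)
(|110⟩, |111⟩): (a, b) = (-0.2775, 0) → (-0.1962, -0.1962)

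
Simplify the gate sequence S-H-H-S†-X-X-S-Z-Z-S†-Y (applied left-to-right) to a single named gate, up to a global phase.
Y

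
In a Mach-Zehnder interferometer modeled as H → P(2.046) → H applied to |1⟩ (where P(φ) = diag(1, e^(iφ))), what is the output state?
(0.7288 - 0.4446i)|0⟩ + (0.2712 + 0.4446i)|1⟩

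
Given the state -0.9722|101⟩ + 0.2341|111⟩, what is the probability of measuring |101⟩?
0.9452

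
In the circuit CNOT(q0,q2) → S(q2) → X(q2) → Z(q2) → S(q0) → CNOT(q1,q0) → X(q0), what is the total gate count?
7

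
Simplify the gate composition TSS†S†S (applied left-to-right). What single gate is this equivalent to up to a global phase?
T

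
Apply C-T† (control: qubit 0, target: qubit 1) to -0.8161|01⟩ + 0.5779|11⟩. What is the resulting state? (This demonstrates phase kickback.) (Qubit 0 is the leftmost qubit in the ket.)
-0.8161|01⟩ + (0.4086 - 0.4086i)|11⟩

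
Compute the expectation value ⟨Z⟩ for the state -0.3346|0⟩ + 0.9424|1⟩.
-0.7762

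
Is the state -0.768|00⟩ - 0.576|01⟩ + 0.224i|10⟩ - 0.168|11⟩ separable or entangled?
Entangled

Writing the state as a|00⟩ + b|01⟩ + c|10⟩ + d|11⟩, it is a product state iff ad − bc = 0.
Here (a, b, c, d) = (-0.768, -0.576, 0.224i, -0.168): ad − bc = (-0.768)(-0.168) − (-0.576)(0.224i) = (0.129 + 0.129i) ≠ 0, so the state is entangled.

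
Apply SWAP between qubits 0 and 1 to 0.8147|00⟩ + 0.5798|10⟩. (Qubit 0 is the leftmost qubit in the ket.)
0.8147|00⟩ + 0.5798|01⟩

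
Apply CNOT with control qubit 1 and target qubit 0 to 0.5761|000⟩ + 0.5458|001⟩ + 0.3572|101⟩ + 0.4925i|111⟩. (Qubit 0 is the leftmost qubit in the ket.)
0.5761|000⟩ + 0.5458|001⟩ + 0.4925i|011⟩ + 0.3572|101⟩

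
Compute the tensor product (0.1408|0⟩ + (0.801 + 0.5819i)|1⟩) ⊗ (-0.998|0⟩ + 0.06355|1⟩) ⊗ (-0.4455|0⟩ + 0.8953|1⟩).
0.0626|000⟩ - 0.1258|001⟩ - 0.003986|010⟩ + 0.008011|011⟩ + (0.3561 + 0.2587i)|100⟩ + (-0.7157 - 0.5199i)|101⟩ + (-0.02268 - 0.01647i)|110⟩ + (0.04557 + 0.03311i)|111⟩

amp(|b₁b₂…⟩) = product of the factor amplitudes for bits b₁, b₂, …; only kets whose every factor amplitude is nonzero survive.
|000⟩: (0.1408)(-0.998)(-0.4455) = 0.0626
|001⟩: (0.1408)(-0.998)(0.8953) = -0.1258
|010⟩: (0.1408)(0.06355)(-0.4455) = -0.003986
|011⟩: (0.1408)(0.06355)(0.8953) = 0.008011
|100⟩: (0.801 + 0.5819i)(-0.998)(-0.4455) = (0.3561 + 0.2587i)
|101⟩: (0.801 + 0.5819i)(-0.998)(0.8953) = (-0.7157 - 0.5199i)
|110⟩: (0.801 + 0.5819i)(0.06355)(-0.4455) = (-0.02268 - 0.01647i)
|111⟩: (0.801 + 0.5819i)(0.06355)(0.8953) = (0.04557 + 0.03311i)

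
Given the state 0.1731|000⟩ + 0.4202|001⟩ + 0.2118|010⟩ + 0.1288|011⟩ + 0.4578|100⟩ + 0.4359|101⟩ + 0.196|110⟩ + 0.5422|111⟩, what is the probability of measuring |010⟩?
0.04486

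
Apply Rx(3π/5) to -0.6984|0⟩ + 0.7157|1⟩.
(-0.4105 - 0.579i)|0⟩ + (0.4207 + 0.565i)|1⟩

Rx(3π/5) = [[cos(θ/2), −i·sin(θ/2)], [−i·sin(θ/2), cos(θ/2)]]; θ = 3π/5, cos(θ/2) ≈ 0.587785, sin(θ/2) ≈ 0.809017.
With a = amp(|0⟩) = -0.6984 and b = amp(|1⟩) = 0.7157:
new amp(|0⟩) = (0.587785)·a + (-0.809017i)·b = (-0.4105 - 0.579i)
new amp(|1⟩) = (-0.809017i)·a + (0.587785)·b = (0.4207 + 0.565i)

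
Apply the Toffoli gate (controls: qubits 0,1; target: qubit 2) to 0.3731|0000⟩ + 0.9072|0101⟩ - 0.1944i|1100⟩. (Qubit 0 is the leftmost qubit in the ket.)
0.3731|0000⟩ + 0.9072|0101⟩ - 0.1944i|1110⟩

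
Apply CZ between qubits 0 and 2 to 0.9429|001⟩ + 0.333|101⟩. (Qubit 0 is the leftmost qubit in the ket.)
0.9429|001⟩ - 0.333|101⟩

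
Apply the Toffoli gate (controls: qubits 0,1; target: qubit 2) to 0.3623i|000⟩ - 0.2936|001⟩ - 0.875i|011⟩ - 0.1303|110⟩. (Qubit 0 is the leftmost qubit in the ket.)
0.3623i|000⟩ - 0.2936|001⟩ - 0.875i|011⟩ - 0.1303|111⟩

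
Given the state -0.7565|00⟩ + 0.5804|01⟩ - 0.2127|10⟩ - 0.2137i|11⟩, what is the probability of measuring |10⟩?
0.04524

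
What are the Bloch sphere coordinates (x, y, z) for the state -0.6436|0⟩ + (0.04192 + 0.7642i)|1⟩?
(-0.05396, -0.9837, -0.1715)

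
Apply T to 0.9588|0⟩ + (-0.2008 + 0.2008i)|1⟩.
0.9588|0⟩ - 0.284|1⟩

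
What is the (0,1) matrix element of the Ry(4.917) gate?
-0.6312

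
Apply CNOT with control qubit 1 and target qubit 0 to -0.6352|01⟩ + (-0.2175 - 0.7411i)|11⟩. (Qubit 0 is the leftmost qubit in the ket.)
(-0.2175 - 0.7411i)|01⟩ - 0.6352|11⟩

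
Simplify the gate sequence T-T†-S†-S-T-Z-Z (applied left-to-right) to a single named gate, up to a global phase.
T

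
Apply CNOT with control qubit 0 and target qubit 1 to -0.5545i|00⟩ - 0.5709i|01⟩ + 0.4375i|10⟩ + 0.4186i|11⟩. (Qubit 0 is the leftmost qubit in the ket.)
-0.5545i|00⟩ - 0.5709i|01⟩ + 0.4186i|10⟩ + 0.4375i|11⟩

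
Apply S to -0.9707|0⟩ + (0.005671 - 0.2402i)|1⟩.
-0.9707|0⟩ + (0.2402 + 0.005671i)|1⟩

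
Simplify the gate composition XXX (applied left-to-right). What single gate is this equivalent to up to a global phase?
X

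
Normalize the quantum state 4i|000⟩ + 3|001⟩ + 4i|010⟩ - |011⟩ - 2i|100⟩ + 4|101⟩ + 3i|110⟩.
0.4747i|000⟩ + 0.356|001⟩ + 0.4747i|010⟩ - 0.1187|011⟩ - 0.2374i|100⟩ + 0.4747|101⟩ + 0.356i|110⟩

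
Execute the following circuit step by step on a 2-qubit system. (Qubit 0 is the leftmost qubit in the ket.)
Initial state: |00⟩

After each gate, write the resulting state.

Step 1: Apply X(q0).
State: |10⟩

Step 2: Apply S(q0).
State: i|10⟩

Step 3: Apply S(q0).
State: -|10⟩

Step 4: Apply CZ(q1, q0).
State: -|10⟩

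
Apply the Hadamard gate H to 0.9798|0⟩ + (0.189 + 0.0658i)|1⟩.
(0.8265 + 0.04653i)|0⟩ + (0.5592 - 0.04653i)|1⟩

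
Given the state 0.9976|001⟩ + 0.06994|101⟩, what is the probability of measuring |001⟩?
0.9952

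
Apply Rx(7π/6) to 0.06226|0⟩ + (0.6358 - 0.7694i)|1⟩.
(-0.7593 - 0.6141i)|0⟩ + (-0.1646 + 0.139i)|1⟩

Rx(7π/6) = [[cos(θ/2), −i·sin(θ/2)], [−i·sin(θ/2), cos(θ/2)]]; θ = 7π/6, cos(θ/2) ≈ -0.258819, sin(θ/2) ≈ 0.965926.
With a = amp(|0⟩) = 0.06226 and b = amp(|1⟩) = (0.6358 - 0.7694i):
new amp(|0⟩) = (-0.258819)·a + (-0.965926i)·b = (-0.7593 - 0.6141i)
new amp(|1⟩) = (-0.965926i)·a + (-0.258819)·b = (-0.1646 + 0.139i)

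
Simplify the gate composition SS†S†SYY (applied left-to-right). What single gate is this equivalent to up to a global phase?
I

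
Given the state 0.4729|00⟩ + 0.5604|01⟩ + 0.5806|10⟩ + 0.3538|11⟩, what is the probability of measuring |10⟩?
0.3371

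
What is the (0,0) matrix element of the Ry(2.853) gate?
0.1438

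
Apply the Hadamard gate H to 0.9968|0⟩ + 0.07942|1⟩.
0.761|0⟩ + 0.6487|1⟩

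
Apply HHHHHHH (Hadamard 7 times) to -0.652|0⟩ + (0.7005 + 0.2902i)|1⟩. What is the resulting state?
(0.03429 + 0.2052i)|0⟩ + (-0.9564 - 0.2052i)|1⟩

H² = I, so H^7 = H: a single Hadamard. With (a, b) = (-0.652, (0.7005 + 0.2902i)), H gives ((a + b)/√2, (a − b)/√2) = ((0.03429 + 0.2052i), (-0.9564 - 0.2052i)).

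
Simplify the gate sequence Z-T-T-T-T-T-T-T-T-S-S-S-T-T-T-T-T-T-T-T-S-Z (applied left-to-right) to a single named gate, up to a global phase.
I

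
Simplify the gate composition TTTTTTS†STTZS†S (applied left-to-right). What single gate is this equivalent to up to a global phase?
Z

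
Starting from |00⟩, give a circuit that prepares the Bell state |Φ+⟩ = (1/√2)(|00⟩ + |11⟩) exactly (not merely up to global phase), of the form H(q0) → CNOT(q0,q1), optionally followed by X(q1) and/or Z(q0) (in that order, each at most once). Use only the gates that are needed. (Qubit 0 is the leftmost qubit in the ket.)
H(q0) → CNOT(q0,q1)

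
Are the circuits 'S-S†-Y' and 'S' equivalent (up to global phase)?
No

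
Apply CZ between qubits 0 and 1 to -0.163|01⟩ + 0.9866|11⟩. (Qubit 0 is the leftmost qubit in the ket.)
-0.163|01⟩ - 0.9866|11⟩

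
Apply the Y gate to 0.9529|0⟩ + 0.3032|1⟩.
-0.3032i|0⟩ + 0.9529i|1⟩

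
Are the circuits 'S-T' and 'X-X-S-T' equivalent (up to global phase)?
Yes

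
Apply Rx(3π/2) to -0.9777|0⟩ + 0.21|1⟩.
(0.6913 - 0.1485i)|0⟩ + (-0.1485 + 0.6913i)|1⟩

Rx(3π/2) = [[cos(θ/2), −i·sin(θ/2)], [−i·sin(θ/2), cos(θ/2)]]; θ = 3π/2, cos(θ/2) ≈ -0.707107, sin(θ/2) ≈ 0.707107.
With a = amp(|0⟩) = -0.9777 and b = amp(|1⟩) = 0.21:
new amp(|0⟩) = (-0.707107)·a + (-0.707107i)·b = (0.6913 - 0.1485i)
new amp(|1⟩) = (-0.707107i)·a + (-0.707107)·b = (-0.1485 + 0.6913i)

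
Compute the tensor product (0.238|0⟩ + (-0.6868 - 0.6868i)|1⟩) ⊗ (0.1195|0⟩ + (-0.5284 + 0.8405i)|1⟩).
0.02844|00⟩ + (-0.1258 + 0.2i)|01⟩ + (-0.08207 - 0.08207i)|10⟩ + (0.9402 - 0.2144i)|11⟩

amp(|b₁b₂…⟩) = product of the factor amplitudes for bits b₁, b₂, …; only kets whose every factor amplitude is nonzero survive.
|00⟩: (0.238)(0.1195) = 0.02844
|01⟩: (0.238)(-0.5284 + 0.8405i) = (-0.1258 + 0.2i)
|10⟩: (-0.6868 - 0.6868i)(0.1195) = (-0.08207 - 0.08207i)
|11⟩: (-0.6868 - 0.6868i)(-0.5284 + 0.8405i) = (0.9402 - 0.2144i)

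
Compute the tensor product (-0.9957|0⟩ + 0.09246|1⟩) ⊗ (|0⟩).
-0.9957|00⟩ + 0.09246|10⟩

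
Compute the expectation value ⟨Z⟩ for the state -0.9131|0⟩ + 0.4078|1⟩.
0.6675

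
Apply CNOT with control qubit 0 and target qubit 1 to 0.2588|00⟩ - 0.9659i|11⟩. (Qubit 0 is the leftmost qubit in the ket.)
0.2588|00⟩ - 0.9659i|10⟩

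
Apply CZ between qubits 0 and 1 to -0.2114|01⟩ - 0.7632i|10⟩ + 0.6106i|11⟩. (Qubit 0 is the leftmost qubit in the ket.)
-0.2114|01⟩ - 0.7632i|10⟩ - 0.6106i|11⟩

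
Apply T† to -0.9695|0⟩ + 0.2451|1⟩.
-0.9695|0⟩ + (0.1733 - 0.1733i)|1⟩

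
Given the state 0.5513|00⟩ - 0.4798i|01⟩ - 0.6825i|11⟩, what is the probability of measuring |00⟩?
0.3039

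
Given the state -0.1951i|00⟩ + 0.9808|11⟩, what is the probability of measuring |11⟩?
0.962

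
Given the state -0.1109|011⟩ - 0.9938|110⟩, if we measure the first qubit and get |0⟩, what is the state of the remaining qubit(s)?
-|11⟩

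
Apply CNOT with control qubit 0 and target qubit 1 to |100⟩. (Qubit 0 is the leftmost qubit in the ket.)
|110⟩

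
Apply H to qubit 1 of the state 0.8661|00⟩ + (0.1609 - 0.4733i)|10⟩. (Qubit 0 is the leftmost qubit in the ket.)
0.6124|00⟩ + 0.6124|01⟩ + (0.1138 - 0.3347i)|10⟩ + (0.1138 - 0.3347i)|11⟩

H on qubit 1 mixes each pair of kets that differ only in qubit 1: amplitudes (a, b) of (|…0…⟩, |…1…⟩) become ((a + b)/√2, (a − b)/√2). Kets absent from the input have amplitude 0.
(|00⟩, |01⟩): (a, b) = (0.8661, 0) → (0.6124, 0.6124)
(|10⟩, |11⟩): (a, b) = ((0.1609 - 0.4733i), 0) → ((0.1138 - 0.3347i), (0.1138 - 0.3347i))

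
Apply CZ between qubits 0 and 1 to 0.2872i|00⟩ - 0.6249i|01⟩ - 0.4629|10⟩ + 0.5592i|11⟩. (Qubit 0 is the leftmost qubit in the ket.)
0.2872i|00⟩ - 0.6249i|01⟩ - 0.4629|10⟩ - 0.5592i|11⟩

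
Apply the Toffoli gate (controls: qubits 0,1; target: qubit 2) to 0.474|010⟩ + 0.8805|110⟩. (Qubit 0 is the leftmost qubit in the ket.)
0.474|010⟩ + 0.8805|111⟩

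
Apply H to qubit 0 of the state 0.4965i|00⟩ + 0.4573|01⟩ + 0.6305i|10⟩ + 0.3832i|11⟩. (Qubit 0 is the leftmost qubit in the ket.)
0.7969i|00⟩ + (0.3234 + 0.271i)|01⟩ - 0.09475i|10⟩ + (0.3234 - 0.271i)|11⟩

H on qubit 0 mixes each pair of kets that differ only in qubit 0: amplitudes (a, b) of (|…0…⟩, |…1…⟩) become ((a + b)/√2, (a − b)/√2). Kets absent from the input have amplitude 0.
(|00⟩, |10⟩): (a, b) = (0.4965i, 0.6305i) → (0.7969i, -0.09475i)
(|01⟩, |11⟩): (a, b) = (0.4573, 0.3832i) → ((0.3234 + 0.271i), (0.3234 - 0.271i))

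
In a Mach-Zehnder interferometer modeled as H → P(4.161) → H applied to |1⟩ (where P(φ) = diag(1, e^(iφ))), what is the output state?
(0.7619 + 0.4259i)|0⟩ + (0.2381 - 0.4259i)|1⟩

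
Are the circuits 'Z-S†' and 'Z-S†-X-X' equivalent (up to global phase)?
Yes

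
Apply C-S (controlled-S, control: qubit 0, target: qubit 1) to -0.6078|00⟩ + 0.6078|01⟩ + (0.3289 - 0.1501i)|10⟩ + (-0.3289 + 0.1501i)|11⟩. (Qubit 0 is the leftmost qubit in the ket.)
-0.6078|00⟩ + 0.6078|01⟩ + (0.3289 - 0.1501i)|10⟩ + (-0.1501 - 0.3289i)|11⟩

C-S leaves the control-|0⟩ kets |00⟩, |01⟩ unchanged and applies S to qubit 1 on the control-|1⟩ pair (|10⟩, |11⟩).
S = [[1, 0], [0, i]].
With a = amp(|10⟩) = (0.3289 - 0.1501i) and b = amp(|11⟩) = (-0.3289 + 0.1501i):
new amp(|10⟩) = (1)·a = (0.3289 - 0.1501i)
new amp(|11⟩) = (i)·b = (-0.1501 - 0.3289i)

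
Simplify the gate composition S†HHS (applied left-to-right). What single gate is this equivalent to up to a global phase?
I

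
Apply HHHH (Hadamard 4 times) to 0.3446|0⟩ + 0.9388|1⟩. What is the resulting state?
0.3446|0⟩ + 0.9388|1⟩

H² = I, so an even number of Hadamards cancels: H^4 = I and the state is unchanged.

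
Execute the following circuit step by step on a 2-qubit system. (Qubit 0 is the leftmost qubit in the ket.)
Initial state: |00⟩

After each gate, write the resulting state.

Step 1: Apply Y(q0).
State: i|10⟩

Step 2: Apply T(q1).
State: i|10⟩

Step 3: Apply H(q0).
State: (1/√2)i|00⟩ - (1/√2)i|10⟩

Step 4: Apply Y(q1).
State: -1/√2|01⟩ + 1/√2|11⟩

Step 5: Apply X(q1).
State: -1/√2|00⟩ + 1/√2|10⟩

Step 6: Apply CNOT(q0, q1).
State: -1/√2|00⟩ + 1/√2|11⟩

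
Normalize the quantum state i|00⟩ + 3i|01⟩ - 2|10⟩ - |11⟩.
0.2582i|00⟩ + 0.7746i|01⟩ - 0.5164|10⟩ - 0.2582|11⟩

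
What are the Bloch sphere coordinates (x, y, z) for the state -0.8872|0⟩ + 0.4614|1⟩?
(-0.8187, 0, 0.5742)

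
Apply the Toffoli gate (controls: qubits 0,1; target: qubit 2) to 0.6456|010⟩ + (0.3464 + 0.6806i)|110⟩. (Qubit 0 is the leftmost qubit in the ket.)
0.6456|010⟩ + (0.3464 + 0.6806i)|111⟩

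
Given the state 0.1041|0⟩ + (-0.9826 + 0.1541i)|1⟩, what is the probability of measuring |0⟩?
0.01084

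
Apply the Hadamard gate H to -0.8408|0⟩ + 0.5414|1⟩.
-0.2117|0⟩ - 0.9774|1⟩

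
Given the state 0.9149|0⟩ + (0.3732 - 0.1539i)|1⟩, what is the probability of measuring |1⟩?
0.163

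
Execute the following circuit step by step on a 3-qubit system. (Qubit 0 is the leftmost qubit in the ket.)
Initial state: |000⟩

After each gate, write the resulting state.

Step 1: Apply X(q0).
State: |100⟩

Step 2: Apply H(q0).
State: 1/√2|000⟩ - 1/√2|100⟩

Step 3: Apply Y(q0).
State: (1/√2)i|000⟩ + (1/√2)i|100⟩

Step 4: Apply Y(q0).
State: 1/√2|000⟩ - 1/√2|100⟩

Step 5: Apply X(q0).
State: -1/√2|000⟩ + 1/√2|100⟩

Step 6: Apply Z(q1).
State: -1/√2|000⟩ + 1/√2|100⟩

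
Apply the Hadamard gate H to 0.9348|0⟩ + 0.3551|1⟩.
0.9121|0⟩ + 0.4099|1⟩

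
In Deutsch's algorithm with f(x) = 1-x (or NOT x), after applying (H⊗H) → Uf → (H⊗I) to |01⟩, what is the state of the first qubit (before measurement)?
|1⟩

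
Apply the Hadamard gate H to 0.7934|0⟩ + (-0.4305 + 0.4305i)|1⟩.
(0.2566 + 0.3044i)|0⟩ + (0.8654 - 0.3044i)|1⟩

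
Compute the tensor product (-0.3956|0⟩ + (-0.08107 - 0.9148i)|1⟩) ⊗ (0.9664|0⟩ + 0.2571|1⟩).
-0.3823|00⟩ - 0.1017|01⟩ + (-0.07835 - 0.8841i)|10⟩ + (-0.02084 - 0.2352i)|11⟩

amp(|b₁b₂…⟩) = product of the factor amplitudes for bits b₁, b₂, …; only kets whose every factor amplitude is nonzero survive.
|00⟩: (-0.3956)(0.9664) = -0.3823
|01⟩: (-0.3956)(0.2571) = -0.1017
|10⟩: (-0.08107 - 0.9148i)(0.9664) = (-0.07835 - 0.8841i)
|11⟩: (-0.08107 - 0.9148i)(0.2571) = (-0.02084 - 0.2352i)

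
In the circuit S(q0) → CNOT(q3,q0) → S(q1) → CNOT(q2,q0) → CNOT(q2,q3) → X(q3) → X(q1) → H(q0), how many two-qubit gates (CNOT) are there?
3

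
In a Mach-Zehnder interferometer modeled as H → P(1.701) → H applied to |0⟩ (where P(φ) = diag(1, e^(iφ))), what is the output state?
(0.4351 + 0.4958i)|0⟩ + (0.5649 - 0.4958i)|1⟩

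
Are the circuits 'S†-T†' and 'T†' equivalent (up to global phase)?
No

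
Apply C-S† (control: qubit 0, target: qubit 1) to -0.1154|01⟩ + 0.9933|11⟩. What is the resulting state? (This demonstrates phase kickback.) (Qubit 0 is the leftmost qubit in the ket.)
-0.1154|01⟩ - 0.9933i|11⟩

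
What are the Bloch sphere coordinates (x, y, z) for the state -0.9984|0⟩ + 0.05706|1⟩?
(-0.1139, 0, 0.9935)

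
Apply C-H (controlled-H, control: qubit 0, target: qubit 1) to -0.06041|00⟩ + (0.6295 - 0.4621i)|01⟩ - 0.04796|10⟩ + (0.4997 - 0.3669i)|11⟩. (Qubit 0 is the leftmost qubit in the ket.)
-0.06041|00⟩ + (0.6295 - 0.4621i)|01⟩ + (0.3194 - 0.2594i)|10⟩ + (-0.3873 + 0.2594i)|11⟩

C-H leaves the control-|0⟩ kets |00⟩, |01⟩ unchanged and applies H to qubit 1 on the control-|1⟩ pair (|10⟩, |11⟩).
H = [[1/√2, 1/√2], [1/√2, -1/√2]].
With a = amp(|10⟩) = -0.04796 and b = amp(|11⟩) = (0.4997 - 0.3669i):
new amp(|10⟩) = (1/√2)·a + (1/√2)·b = (0.3194 - 0.2594i)
new amp(|11⟩) = (1/√2)·a + (-1/√2)·b = (-0.3873 + 0.2594i)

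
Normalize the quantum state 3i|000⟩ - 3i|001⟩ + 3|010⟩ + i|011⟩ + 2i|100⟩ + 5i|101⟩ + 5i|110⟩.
0.3313i|000⟩ - 0.3313i|001⟩ + 0.3313|010⟩ + 0.1104i|011⟩ + 0.2209i|100⟩ + 0.5522i|101⟩ + 0.5522i|110⟩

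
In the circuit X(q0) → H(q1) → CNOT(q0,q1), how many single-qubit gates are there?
2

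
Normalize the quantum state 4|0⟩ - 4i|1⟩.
1/√2|0⟩ - (1/√2)i|1⟩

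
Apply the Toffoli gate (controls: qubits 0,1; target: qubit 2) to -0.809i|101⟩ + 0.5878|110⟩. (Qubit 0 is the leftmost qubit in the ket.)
-0.809i|101⟩ + 0.5878|111⟩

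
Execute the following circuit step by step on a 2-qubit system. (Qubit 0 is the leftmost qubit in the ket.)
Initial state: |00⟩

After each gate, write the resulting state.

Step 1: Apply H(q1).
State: 1/√2|00⟩ + 1/√2|01⟩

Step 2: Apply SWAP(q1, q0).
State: 1/√2|00⟩ + 1/√2|10⟩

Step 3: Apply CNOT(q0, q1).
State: 1/√2|00⟩ + 1/√2|11⟩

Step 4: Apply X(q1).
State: 1/√2|01⟩ + 1/√2|10⟩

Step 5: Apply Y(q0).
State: -(1/√2)i|00⟩ + (1/√2)i|11⟩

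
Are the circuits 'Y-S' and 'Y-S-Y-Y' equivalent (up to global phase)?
Yes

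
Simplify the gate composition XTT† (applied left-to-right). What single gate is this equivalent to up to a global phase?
X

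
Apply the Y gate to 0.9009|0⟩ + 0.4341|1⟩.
-0.4341i|0⟩ + 0.9009i|1⟩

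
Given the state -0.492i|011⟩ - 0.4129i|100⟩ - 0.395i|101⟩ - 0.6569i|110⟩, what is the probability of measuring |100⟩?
0.1705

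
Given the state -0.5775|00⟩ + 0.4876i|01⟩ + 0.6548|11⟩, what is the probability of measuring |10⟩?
0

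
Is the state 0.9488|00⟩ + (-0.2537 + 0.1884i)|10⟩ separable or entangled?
Separable

Writing the state as a|00⟩ + b|01⟩ + c|10⟩ + d|11⟩, it is a product state iff ad − bc = 0.
Here (a, b, c, d) = (0.9488, 0, (-0.2537 + 0.1884i), 0): ad − bc = (0.9488)(0) − (0)(-0.2537 + 0.1884i) = 0, so the state is separable.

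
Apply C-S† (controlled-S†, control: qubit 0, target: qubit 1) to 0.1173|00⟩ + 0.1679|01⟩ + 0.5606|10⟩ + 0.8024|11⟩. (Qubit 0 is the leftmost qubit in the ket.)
0.1173|00⟩ + 0.1679|01⟩ + 0.5606|10⟩ - 0.8024i|11⟩

C-S† leaves the control-|0⟩ kets |00⟩, |01⟩ unchanged and applies S† to qubit 1 on the control-|1⟩ pair (|10⟩, |11⟩).
S† = [[1, 0], [0, -i]].
With a = amp(|10⟩) = 0.5606 and b = amp(|11⟩) = 0.8024:
new amp(|10⟩) = (1)·a = 0.5606
new amp(|11⟩) = (-i)·b = -0.8024i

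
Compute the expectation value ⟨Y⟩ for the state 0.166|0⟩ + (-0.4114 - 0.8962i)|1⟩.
-0.2975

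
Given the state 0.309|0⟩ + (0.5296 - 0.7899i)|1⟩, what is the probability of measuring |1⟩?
0.9044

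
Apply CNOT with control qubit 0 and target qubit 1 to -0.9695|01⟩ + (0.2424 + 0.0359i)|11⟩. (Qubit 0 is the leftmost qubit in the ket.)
-0.9695|01⟩ + (0.2424 + 0.0359i)|10⟩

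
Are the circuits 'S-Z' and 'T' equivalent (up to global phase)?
No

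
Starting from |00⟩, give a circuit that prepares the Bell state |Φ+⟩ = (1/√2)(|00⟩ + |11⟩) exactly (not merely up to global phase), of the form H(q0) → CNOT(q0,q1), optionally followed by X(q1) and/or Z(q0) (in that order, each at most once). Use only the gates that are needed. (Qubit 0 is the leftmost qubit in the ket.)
H(q0) → CNOT(q0,q1)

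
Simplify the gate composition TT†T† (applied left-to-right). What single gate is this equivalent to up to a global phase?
T†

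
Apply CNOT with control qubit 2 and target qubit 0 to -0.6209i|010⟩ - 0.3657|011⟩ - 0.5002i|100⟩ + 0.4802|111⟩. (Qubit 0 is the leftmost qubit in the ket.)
-0.6209i|010⟩ + 0.4802|011⟩ - 0.5002i|100⟩ - 0.3657|111⟩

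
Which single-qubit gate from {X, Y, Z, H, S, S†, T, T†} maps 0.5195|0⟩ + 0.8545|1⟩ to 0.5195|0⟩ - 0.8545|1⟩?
Z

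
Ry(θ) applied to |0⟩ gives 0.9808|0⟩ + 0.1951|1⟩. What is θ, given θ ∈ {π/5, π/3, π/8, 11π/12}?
π/8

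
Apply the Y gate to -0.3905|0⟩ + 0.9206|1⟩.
-0.9206i|0⟩ - 0.3905i|1⟩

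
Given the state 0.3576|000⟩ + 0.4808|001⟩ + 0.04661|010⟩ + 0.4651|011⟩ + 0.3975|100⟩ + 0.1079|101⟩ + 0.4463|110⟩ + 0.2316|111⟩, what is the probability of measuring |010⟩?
0.002172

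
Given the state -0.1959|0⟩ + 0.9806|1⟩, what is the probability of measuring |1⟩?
0.9616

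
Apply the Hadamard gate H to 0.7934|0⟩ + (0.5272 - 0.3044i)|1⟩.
(0.9338 - 0.2152i)|0⟩ + (0.1882 + 0.2152i)|1⟩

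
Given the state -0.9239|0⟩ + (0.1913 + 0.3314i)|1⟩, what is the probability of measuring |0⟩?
0.8536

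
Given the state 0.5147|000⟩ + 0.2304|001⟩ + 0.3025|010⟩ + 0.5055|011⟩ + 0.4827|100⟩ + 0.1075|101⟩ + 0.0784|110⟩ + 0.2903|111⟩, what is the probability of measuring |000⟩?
0.2649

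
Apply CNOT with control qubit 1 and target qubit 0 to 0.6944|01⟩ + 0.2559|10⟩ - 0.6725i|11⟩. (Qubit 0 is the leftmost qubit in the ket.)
-0.6725i|01⟩ + 0.2559|10⟩ + 0.6944|11⟩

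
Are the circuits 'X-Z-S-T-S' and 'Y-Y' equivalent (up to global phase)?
No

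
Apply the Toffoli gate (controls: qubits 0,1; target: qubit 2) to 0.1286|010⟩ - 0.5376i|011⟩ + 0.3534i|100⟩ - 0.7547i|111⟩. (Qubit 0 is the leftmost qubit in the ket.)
0.1286|010⟩ - 0.5376i|011⟩ + 0.3534i|100⟩ - 0.7547i|110⟩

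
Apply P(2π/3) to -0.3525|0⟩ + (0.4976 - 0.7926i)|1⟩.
-0.3525|0⟩ + (0.4376 + 0.8272i)|1⟩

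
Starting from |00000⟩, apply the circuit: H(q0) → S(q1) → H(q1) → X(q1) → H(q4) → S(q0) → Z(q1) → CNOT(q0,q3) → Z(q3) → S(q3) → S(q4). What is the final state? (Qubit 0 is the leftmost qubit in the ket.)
1/√8|00000⟩ + (1/√8)i|00001⟩ - 1/√8|01000⟩ - (1/√8)i|01001⟩ + 1/√8|10010⟩ + (1/√8)i|10011⟩ - 1/√8|11010⟩ - (1/√8)i|11011⟩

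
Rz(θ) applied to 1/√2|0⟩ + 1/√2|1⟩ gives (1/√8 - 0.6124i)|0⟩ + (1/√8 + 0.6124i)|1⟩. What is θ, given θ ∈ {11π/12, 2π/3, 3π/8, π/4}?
2π/3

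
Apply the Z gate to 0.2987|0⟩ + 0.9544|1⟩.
0.2987|0⟩ - 0.9544|1⟩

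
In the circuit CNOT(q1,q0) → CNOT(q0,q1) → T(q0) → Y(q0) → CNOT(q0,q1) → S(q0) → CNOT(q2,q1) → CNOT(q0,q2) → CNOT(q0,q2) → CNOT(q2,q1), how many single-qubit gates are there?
3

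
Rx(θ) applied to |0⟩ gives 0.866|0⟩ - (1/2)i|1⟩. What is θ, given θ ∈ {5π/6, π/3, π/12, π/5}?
π/3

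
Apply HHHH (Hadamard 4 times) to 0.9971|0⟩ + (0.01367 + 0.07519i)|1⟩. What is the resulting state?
0.9971|0⟩ + (0.01367 + 0.07519i)|1⟩

H² = I, so an even number of Hadamards cancels: H^4 = I and the state is unchanged.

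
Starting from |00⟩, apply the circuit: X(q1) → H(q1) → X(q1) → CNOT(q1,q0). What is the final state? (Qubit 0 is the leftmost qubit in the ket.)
-1/√2|00⟩ + 1/√2|11⟩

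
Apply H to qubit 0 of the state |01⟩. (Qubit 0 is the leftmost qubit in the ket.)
1/√2|01⟩ + 1/√2|11⟩

H on qubit 0 mixes each pair of kets that differ only in qubit 0: amplitudes (a, b) of (|…0…⟩, |…1…⟩) become ((a + b)/√2, (a − b)/√2). Kets absent from the input have amplitude 0.
(|01⟩, |11⟩): (a, b) = (1, 0) → (1/√2, 1/√2)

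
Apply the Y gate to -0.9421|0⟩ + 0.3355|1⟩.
-0.3355i|0⟩ - 0.9421i|1⟩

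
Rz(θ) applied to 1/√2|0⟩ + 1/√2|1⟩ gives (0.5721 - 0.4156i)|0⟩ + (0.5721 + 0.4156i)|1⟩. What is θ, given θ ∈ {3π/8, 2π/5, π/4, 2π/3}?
2π/5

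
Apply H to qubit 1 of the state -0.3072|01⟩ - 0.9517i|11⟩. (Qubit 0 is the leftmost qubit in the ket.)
-0.2172|00⟩ + 0.2172|01⟩ - 0.673i|10⟩ + 0.673i|11⟩

H on qubit 1 mixes each pair of kets that differ only in qubit 1: amplitudes (a, b) of (|…0…⟩, |…1…⟩) become ((a + b)/√2, (a − b)/√2). Kets absent from the input have amplitude 0.
(|00⟩, |01⟩): (a, b) = (0, -0.3072) → (-0.2172, 0.2172)
(|10⟩, |11⟩): (a, b) = (0, -0.9517i) → (-0.673i, 0.673i)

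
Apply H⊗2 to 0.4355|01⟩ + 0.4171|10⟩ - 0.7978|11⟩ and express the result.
0.0274|00⟩ + 0.3897|01⟩ + 0.4081|10⟩ - 0.8252|11⟩

H⊗2 gives amp(|y⟩) = (1/2) Σ_x (−1)^(x·y) amp(|x⟩), where x·y is the number of positions in which both x and y have a 1.
|00⟩: (0.4355 + 0.4171 - 0.7978)/2 = 0.0274
|01⟩: (-0.4355 + 0.4171 + 0.7978)/2 = 0.3897
|10⟩: (0.4355 - 0.4171 + 0.7978)/2 = 0.4081
|11⟩: (-0.4355 - 0.4171 - 0.7978)/2 = -0.8252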